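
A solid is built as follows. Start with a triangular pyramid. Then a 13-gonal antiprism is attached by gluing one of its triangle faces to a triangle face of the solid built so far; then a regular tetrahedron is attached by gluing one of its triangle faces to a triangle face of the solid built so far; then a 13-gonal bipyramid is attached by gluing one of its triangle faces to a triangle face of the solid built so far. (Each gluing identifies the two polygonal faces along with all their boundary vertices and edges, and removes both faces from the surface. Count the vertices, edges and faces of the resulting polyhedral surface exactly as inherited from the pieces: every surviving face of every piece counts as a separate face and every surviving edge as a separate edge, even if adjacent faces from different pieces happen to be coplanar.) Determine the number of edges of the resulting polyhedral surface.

94

A triangular pyramid: V=4, E=6, F=4.
Attach a 13-gonal antiprism (V=26, E=52, F=28) along a 3-gon: merge 3 vertices and 3 edges, delete both glued faces → V=27, E=55, F=30.
Attach a regular tetrahedron (V=4, E=6, F=4) along a 3-gon: merge 3 vertices and 3 edges, delete both glued faces → V=28, E=58, F=32.
Attach a 13-gonal bipyramid (V=15, E=39, F=26) along a 3-gon: merge 3 vertices and 3 edges, delete both glued faces → V=40, E=94, F=56.
Check: V − E + F = 40 − 94 + 56 = 2.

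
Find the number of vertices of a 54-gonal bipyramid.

A bipyramid over an n-gon has 2n triangular faces and n + 2 vertices: V = 54 + 2 = 56, E = 3·54 = 162, F = 2·54 = 108.

56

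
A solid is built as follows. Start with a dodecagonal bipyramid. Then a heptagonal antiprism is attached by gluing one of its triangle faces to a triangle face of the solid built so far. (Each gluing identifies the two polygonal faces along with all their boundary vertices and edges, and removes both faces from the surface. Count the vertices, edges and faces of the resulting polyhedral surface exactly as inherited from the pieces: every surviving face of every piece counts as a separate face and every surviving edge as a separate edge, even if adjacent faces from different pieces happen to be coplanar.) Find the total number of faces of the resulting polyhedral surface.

38

A dodecagonal bipyramid: V=14, E=36, F=24.
Attach a heptagonal antiprism (V=14, E=28, F=16) along a 3-gon: merge 3 vertices and 3 edges, delete both glued faces → V=25, E=61, F=38.
Check: V − E + F = 25 − 61 + 38 = 2.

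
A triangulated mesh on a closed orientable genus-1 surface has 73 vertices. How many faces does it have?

χ = 2 − 2·1 = 0, and every face is a triangle so 3F = 2E.
V − E + F = 0 with E = 3F/2 gives 73 − (3/2 − 1)·F = 0, so F = 146 and E = 219.

146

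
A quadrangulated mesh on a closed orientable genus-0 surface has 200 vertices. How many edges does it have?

396

χ = 2 − 2·0 = 2, and every face is a square so 4F = 2E.
V − E + F = 2 with E = 4F/2 gives 200 − (4/2 − 1)·F = 2, so F = 198 and E = 396.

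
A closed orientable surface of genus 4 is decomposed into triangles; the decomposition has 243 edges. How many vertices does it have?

75

χ = 2 − 2·4 = -6, and every face is a triangle so 3F = 2E.
F = 2E/3 = 162. Then V = -6 + E − F = -6 + 243 − 162 = 75.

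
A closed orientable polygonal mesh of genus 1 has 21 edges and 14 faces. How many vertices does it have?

For a closed orientable surface of genus 1, χ = 2 − 2·1 = 0.
V = 0 + E − F = 0 + 21 − 14 = 7.

7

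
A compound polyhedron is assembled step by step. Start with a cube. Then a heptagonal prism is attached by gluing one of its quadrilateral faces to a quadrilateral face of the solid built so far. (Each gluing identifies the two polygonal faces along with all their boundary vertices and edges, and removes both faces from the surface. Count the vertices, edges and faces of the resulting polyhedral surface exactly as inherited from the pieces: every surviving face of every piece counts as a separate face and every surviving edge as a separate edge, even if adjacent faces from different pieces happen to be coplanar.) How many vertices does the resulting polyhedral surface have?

A cube: V=8, E=12, F=6.
Attach a heptagonal prism (V=14, E=21, F=9) along a 4-gon: merge 4 vertices and 4 edges, delete both glued faces → V=18, E=29, F=13.
Check: V − E + F = 18 − 29 + 13 = 2.

18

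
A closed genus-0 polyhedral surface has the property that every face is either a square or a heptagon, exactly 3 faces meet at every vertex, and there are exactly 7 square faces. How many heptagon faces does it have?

2

Let x be the number of heptagons; then F = 7 + x.
Edge–face incidences: 2E = 4·7 + 7·x = 28 + 7x.
Every vertex has degree 3, so 3V = 2E.
Euler: V − E + F = 2 ⇒ (2E)/3 − E + (7 + x) = 2.
Multiply by 6: 2·(2E) − 3·(2E) + 6·(7 + x) = 12, i.e. 42 + 6x − (28 + 7x) = 12.
Collecting terms: −x + 14 = 12, so −x = −2, so x = 2.
Then 2E = 28 + 7·2 = 42, so E = 21, V = 2E/3 = 14, F = 7 + 2 = 9.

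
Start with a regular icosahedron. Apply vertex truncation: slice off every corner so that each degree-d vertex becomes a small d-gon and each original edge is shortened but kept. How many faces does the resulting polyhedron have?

The base solid has V = 12, E = 30, F = 20.
Truncation replaces each original edge-end by a new vertex, so V′ = 2E = 60.
Each original edge survives, and each old vertex of degree d contributes d new edges; summing degrees gives Σd = 2E, so E′ = E + 2E = 3E = 90.
Each original face survives and each original vertex becomes one new face: F′ = F + V = 32.

32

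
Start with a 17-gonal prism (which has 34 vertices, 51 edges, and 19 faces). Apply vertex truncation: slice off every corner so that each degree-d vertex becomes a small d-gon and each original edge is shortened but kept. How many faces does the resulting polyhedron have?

Truncation replaces each original edge-end by a new vertex, so V′ = 2E = 102.
Each original edge survives, and each old vertex of degree d contributes d new edges; summing degrees gives Σd = 2E, so E′ = E + 2E = 3E = 153.
Each original face survives and each original vertex becomes one new face: F′ = F + V = 53.

53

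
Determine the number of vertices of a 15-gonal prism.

30

A prism on an n-gon has two n-gon bases and n rectangular sides: V = 2·15 = 30, E = 3·15 = 45, F = 15 + 2 = 17.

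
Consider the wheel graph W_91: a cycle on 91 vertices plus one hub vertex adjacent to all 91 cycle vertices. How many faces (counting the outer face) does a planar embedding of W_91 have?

92

W_91 has V = 91 + 1 = 92 vertices and E = 2·91 = 182 edges.
By Euler's formula F = 2 − V + E = 2 − 92 + 182 = 92.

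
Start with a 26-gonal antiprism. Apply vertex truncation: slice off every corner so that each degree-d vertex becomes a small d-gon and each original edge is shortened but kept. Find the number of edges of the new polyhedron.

The base solid has V = 52, E = 104, F = 54.
Truncation replaces each original edge-end by a new vertex, so V′ = 2E = 208.
Each original edge survives, and each old vertex of degree d contributes d new edges; summing degrees gives Σd = 2E, so E′ = E + 2E = 3E = 312.
Each original face survives and each original vertex becomes one new face: F′ = F + V = 106.

312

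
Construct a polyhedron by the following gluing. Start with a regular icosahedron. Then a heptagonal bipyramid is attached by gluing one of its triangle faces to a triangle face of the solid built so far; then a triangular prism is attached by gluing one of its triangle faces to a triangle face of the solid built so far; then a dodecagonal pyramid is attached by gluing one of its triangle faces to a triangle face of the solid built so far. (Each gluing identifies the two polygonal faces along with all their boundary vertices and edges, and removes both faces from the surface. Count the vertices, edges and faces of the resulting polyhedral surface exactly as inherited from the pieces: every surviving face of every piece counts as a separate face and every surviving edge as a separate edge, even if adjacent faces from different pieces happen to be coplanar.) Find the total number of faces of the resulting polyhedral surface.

A regular icosahedron: V=12, E=30, F=20.
Attach a heptagonal bipyramid (V=9, E=21, F=14) along a 3-gon: merge 3 vertices and 3 edges, delete both glued faces → V=18, E=48, F=32.
Attach a triangular prism (V=6, E=9, F=5) along a 3-gon: merge 3 vertices and 3 edges, delete both glued faces → V=21, E=54, F=35.
Attach a dodecagonal pyramid (V=13, E=24, F=13) along a 3-gon: merge 3 vertices and 3 edges, delete both glued faces → V=31, E=75, F=46.
Check: V − E + F = 31 − 75 + 46 = 2.

46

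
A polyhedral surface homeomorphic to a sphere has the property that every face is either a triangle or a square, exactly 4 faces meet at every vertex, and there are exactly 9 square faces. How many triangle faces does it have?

8

Let x be the number of triangles; then F = 9 + x.
Edge–face incidences: 2E = 4·9 + 3·x = 36 + 3x.
Every vertex has degree 4, so 4V = 2E.
Euler: V − E + F = 2 ⇒ (2E)/4 − E + (9 + x) = 2.
Multiply by 8: 2·(2E) − 4·(2E) + 8·(9 + x) = 16, i.e. 72 + 8x − 2·(36 + 3x) = 16.
Collecting terms: 2x = 16, so x = 8.
Then 2E = 36 + 3·8 = 60, so E = 30, V = 2E/4 = 15, F = 9 + 8 = 17.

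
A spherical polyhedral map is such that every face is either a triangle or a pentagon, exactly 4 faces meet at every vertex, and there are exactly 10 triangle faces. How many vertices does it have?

Let x be the number of pentagons; then F = 10 + x.
Edge–face incidences: 2E = 3·10 + 5·x = 30 + 5x.
Every vertex has degree 4, so 4V = 2E.
Euler: V − E + F = 2 ⇒ (2E)/4 − E + (10 + x) = 2.
Multiply by 8: 2·(2E) − 4·(2E) + 8·(10 + x) = 16, i.e. 80 + 8x − 2·(30 + 5x) = 16.
Collecting terms: −2x + 20 = 16, so −2x = −4, so x = 2.
Then 2E = 30 + 5·2 = 40, so E = 20, V = 2E/4 = 10, F = 10 + 2 = 12.

10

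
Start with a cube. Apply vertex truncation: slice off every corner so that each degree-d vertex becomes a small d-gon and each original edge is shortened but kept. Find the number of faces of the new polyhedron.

14

The base solid has V = 8, E = 12, F = 6.
Truncation replaces each original edge-end by a new vertex, so V′ = 2E = 24.
Each original edge survives, and each old vertex of degree d contributes d new edges; summing degrees gives Σd = 2E, so E′ = E + 2E = 3E = 36.
Each original face survives and each original vertex becomes one new face: F′ = F + V = 14.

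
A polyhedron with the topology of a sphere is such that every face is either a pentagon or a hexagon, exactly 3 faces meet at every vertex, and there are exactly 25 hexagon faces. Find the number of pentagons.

12

Let x be the number of pentagons; then F = 25 + x.
Edge–face incidences: 2E = 6·25 + 5·x = 150 + 5x.
Every vertex has degree 3, so 3V = 2E.
Euler: V − E + F = 2 ⇒ (2E)/3 − E + (25 + x) = 2.
Multiply by 6: 2·(2E) − 3·(2E) + 6·(25 + x) = 12, i.e. 150 + 6x − (150 + 5x) = 12.
Collecting terms: x = 12.
Then 2E = 150 + 5·12 = 210, so E = 105, V = 2E/3 = 70, F = 25 + 12 = 37.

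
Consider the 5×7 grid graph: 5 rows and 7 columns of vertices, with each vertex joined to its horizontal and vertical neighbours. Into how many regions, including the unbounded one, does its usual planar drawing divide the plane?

25

The grid has V = 5·7 = 35 vertices and E = 5·6 + 7·4 = 58 edges.
F = 2 − V + E = 2 − 35 + 58 = 25.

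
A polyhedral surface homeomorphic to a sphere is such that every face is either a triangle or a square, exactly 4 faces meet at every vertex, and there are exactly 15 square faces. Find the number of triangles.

8

Let x be the number of triangles; then F = 15 + x.
Edge–face incidences: 2E = 4·15 + 3·x = 60 + 3x.
Every vertex has degree 4, so 4V = 2E.
Euler: V − E + F = 2 ⇒ (2E)/4 − E + (15 + x) = 2.
Multiply by 8: 2·(2E) − 4·(2E) + 8·(15 + x) = 16, i.e. 120 + 8x − 2·(60 + 3x) = 16.
Collecting terms: 2x = 16, so x = 8.
Then 2E = 60 + 3·8 = 84, so E = 42, V = 2E/4 = 21, F = 15 + 8 = 23.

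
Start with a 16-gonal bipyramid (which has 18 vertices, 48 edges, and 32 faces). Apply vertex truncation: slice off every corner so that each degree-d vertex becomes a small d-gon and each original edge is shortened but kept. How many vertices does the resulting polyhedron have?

Truncation replaces each original edge-end by a new vertex, so V′ = 2E = 96.
Each original edge survives, and each old vertex of degree d contributes d new edges; summing degrees gives Σd = 2E, so E′ = E + 2E = 3E = 144.
Each original face survives and each original vertex becomes one new face: F′ = F + V = 50.

96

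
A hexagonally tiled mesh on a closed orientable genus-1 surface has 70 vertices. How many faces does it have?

35

χ = 2 − 2·1 = 0, and every face is a hexagon so 6F = 2E.
V − E + F = 0 with E = 6F/2 gives 70 − (6/2 − 1)·F = 0, so F = 35 and E = 105.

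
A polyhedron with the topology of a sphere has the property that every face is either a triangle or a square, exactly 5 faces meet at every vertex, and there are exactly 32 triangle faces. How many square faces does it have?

Let x be the number of squares; then F = 32 + x.
Edge–face incidences: 2E = 3·32 + 4·x = 96 + 4x.
Every vertex has degree 5, so 5V = 2E.
Euler: V − E + F = 2 ⇒ (2E)/5 − E + (32 + x) = 2.
Multiply by 10: 2·(2E) − 5·(2E) + 10·(32 + x) = 20, i.e. 320 + 10x − 3·(96 + 4x) = 20.
Collecting terms: −2x + 32 = 20, so −2x = −12, so x = 6.
Then 2E = 96 + 4·6 = 120, so E = 60, V = 2E/5 = 24, F = 32 + 6 = 38.

6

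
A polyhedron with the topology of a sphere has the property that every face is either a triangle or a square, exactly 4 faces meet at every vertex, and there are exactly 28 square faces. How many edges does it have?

68

Let x be the number of triangles; then F = 28 + x.
Edge–face incidences: 2E = 4·28 + 3·x = 112 + 3x.
Every vertex has degree 4, so 4V = 2E.
Euler: V − E + F = 2 ⇒ (2E)/4 − E + (28 + x) = 2.
Multiply by 8: 2·(2E) − 4·(2E) + 8·(28 + x) = 16, i.e. 224 + 8x − 2·(112 + 3x) = 16.
Collecting terms: 2x = 16, so x = 8.
Then 2E = 112 + 3·8 = 136, so E = 68, V = 2E/4 = 34, F = 28 + 8 = 36.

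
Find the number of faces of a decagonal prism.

A prism on an n-gon has two n-gon bases and n rectangular sides: V = 2·10 = 20, E = 3·10 = 30, F = 10 + 2 = 12.

12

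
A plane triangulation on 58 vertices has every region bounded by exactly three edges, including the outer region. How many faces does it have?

In a plane triangulation 3F = 2E and V − E + F = 2, so F = 2V − 4 = 2·58 − 4 = 112.

112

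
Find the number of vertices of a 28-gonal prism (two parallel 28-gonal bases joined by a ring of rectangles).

56

A prism on an n-gon has two n-gon bases and n rectangular sides: V = 2·28 = 56, E = 3·28 = 84, F = 28 + 2 = 30.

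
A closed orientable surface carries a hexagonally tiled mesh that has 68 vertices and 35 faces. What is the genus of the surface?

Every face is a hexagon, so 2E = 6·35 = 210, giving E = 105.
χ = V − E + F = 68 − 105 + 35 = -2.
For a closed orientable surface χ = 2 − 2g, so g = (2 − (-2))/2 = 2.

2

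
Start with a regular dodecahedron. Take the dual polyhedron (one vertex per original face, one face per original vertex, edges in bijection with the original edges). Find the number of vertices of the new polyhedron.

12

The base solid has V = 20, E = 30, F = 12.
The dual swaps V and F and preserves E: V′ = F = 12, E′ = E = 30, F′ = V = 20.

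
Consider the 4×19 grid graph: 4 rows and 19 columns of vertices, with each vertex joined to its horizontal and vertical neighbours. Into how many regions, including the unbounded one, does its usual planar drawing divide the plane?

55

The grid has V = 4·19 = 76 vertices and E = 4·18 + 19·3 = 129 edges.
F = 2 − V + E = 2 − 76 + 129 = 55.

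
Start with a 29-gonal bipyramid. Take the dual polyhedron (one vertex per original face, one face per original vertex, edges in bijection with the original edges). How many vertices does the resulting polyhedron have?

The base solid has V = 31, E = 87, F = 58.
The dual swaps V and F and preserves E: V′ = F = 58, E′ = E = 87, F′ = V = 31.

58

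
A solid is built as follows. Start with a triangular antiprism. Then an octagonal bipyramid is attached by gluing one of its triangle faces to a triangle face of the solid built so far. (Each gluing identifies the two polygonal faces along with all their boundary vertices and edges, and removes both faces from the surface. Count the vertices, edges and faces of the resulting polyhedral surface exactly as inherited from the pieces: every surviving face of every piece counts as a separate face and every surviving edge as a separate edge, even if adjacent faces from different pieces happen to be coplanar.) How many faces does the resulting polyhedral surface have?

22

A triangular antiprism: V=6, E=12, F=8.
Attach an octagonal bipyramid (V=10, E=24, F=16) along a 3-gon: merge 3 vertices and 3 edges, delete both glued faces → V=13, E=33, F=22.
Check: V − E + F = 13 − 33 + 22 = 2.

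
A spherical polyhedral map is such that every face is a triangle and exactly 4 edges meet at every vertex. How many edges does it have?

Each face has 3 edges and each edge borders two faces, so 2E = 3F.
Each vertex has degree 4, so 4V = 2E and hence V = 3F/4.
Euler: V − E + F = 2 ⇒ (3F/4) − (3F/2) + F = 2.
Multiply by 8: (6 − 12 + 8)F = 16, i.e. 2F = 16.
So F = 8, E = 3·8/2 = 12, V = 3·8/4 = 6.

12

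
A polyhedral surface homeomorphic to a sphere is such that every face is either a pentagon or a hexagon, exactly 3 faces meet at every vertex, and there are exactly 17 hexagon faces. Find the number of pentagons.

12

Let x be the number of pentagons; then F = 17 + x.
Edge–face incidences: 2E = 6·17 + 5·x = 102 + 5x.
Every vertex has degree 3, so 3V = 2E.
Euler: V − E + F = 2 ⇒ (2E)/3 − E + (17 + x) = 2.
Multiply by 6: 2·(2E) − 3·(2E) + 6·(17 + x) = 12, i.e. 102 + 6x − (102 + 5x) = 12.
Collecting terms: x = 12.
Then 2E = 102 + 5·12 = 162, so E = 81, V = 2E/3 = 54, F = 17 + 12 = 29.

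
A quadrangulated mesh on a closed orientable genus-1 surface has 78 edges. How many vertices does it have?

39

χ = 2 − 2·1 = 0, and every face is a square so 4F = 2E.
F = 2E/4 = 39. Then V = 0 + E − F = 0 + 78 − 39 = 39.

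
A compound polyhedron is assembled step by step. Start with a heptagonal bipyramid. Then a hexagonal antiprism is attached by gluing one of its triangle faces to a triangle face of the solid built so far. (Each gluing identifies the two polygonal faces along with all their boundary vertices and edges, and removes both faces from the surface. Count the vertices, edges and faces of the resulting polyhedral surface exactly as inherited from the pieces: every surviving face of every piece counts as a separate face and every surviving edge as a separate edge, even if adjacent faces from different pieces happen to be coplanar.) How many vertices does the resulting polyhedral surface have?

18

A heptagonal bipyramid: V=9, E=21, F=14.
Attach a hexagonal antiprism (V=12, E=24, F=14) along a 3-gon: merge 3 vertices and 3 edges, delete both glued faces → V=18, E=42, F=26.
Check: V − E + F = 18 − 42 + 26 = 2.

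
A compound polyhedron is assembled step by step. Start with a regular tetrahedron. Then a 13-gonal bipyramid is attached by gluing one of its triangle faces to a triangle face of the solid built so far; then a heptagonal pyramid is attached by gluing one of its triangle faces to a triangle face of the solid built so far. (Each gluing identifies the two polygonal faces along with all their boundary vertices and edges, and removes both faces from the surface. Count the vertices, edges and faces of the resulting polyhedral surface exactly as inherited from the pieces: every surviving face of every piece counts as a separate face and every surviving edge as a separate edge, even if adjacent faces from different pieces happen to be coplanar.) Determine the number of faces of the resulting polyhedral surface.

34

A regular tetrahedron: V=4, E=6, F=4.
Attach a 13-gonal bipyramid (V=15, E=39, F=26) along a 3-gon: merge 3 vertices and 3 edges, delete both glued faces → V=16, E=42, F=28.
Attach a heptagonal pyramid (V=8, E=14, F=8) along a 3-gon: merge 3 vertices and 3 edges, delete both glued faces → V=21, E=53, F=34.
Check: V − E + F = 21 − 53 + 34 = 2.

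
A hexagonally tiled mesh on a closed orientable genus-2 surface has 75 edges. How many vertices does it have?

χ = 2 − 2·2 = -2, and every face is a hexagon so 6F = 2E.
F = 2E/6 = 25. Then V = -2 + E − F = -2 + 75 − 25 = 48.

48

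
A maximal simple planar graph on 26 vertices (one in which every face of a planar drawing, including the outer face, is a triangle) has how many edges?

In a plane triangulation 3F = 2E and V − E + F = 2, so E = 3V − 6 = 3·26 − 6 = 72.

72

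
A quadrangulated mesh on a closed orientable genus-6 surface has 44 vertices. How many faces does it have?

54

χ = 2 − 2·6 = -10, and every face is a square so 4F = 2E.
V − E + F = -10 with E = 4F/2 gives 44 − (4/2 − 1)·F = -10, so F = 54 and E = 108.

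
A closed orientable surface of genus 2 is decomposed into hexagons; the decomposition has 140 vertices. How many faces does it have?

χ = 2 − 2·2 = -2, and every face is a hexagon so 6F = 2E.
V − E + F = -2 with E = 6F/2 gives 140 − (6/2 − 1)·F = -2, so F = 71 and E = 213.

71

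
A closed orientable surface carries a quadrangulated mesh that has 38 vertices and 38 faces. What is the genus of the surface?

Every face is a square, so 2E = 4·38 = 152, giving E = 76.
χ = V − E + F = 38 − 76 + 38 = 0.
For a closed orientable surface χ = 2 − 2g, so g = (2 − (0))/2 = 1.

1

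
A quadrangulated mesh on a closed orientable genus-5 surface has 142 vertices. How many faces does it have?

150

χ = 2 − 2·5 = -8, and every face is a square so 4F = 2E.
V − E + F = -8 with E = 4F/2 gives 142 − (4/2 − 1)·F = -8, so F = 150 and E = 300.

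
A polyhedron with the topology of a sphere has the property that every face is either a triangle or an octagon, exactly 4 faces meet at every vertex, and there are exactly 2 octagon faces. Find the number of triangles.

16

Let x be the number of triangles; then F = 2 + x.
Edge–face incidences: 2E = 8·2 + 3·x = 16 + 3x.
Every vertex has degree 4, so 4V = 2E.
Euler: V − E + F = 2 ⇒ (2E)/4 − E + (2 + x) = 2.
Multiply by 8: 2·(2E) − 4·(2E) + 8·(2 + x) = 16, i.e. 16 + 8x − 2·(16 + 3x) = 16.
Collecting terms: 2x − 16 = 16, so 2x = 32, so x = 16.
Then 2E = 16 + 3·16 = 64, so E = 32, V = 2E/4 = 16, F = 2 + 16 = 18.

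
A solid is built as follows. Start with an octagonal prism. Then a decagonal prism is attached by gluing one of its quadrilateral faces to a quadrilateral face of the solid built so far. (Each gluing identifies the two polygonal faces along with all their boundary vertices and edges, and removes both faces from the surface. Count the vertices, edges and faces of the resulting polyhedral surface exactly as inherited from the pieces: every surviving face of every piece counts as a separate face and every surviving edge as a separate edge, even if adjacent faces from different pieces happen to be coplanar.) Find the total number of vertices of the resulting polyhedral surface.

An octagonal prism: V=16, E=24, F=10.
Attach a decagonal prism (V=20, E=30, F=12) along a 4-gon: merge 4 vertices and 4 edges, delete both glued faces → V=32, E=50, F=20.
Check: V − E + F = 32 − 50 + 20 = 2.

32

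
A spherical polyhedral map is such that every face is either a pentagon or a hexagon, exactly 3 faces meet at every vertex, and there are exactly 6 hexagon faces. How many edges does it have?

Let x be the number of pentagons; then F = 6 + x.
Edge–face incidences: 2E = 6·6 + 5·x = 36 + 5x.
Every vertex has degree 3, so 3V = 2E.
Euler: V − E + F = 2 ⇒ (2E)/3 − E + (6 + x) = 2.
Multiply by 6: 2·(2E) − 3·(2E) + 6·(6 + x) = 12, i.e. 36 + 6x − (36 + 5x) = 12.
Collecting terms: x = 12.
Then 2E = 36 + 5·12 = 96, so E = 48, V = 2E/3 = 32, F = 6 + 12 = 18.

48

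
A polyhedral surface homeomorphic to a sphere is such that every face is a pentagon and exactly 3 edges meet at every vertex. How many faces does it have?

12

Each face has 5 edges and each edge borders two faces, so 2E = 5F.
Each vertex has degree 3, so 3V = 2E and hence V = 5F/3.
Euler: V − E + F = 2 ⇒ (5F/3) − (5F/2) + F = 2.
Multiply by 6: (10 − 15 + 6)F = 12, i.e. 1F = 12.
So F = 12, E = 5·12/2 = 30, V = 5·12/3 = 20.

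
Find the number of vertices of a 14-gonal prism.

28

A prism on an n-gon has two n-gon bases and n rectangular sides: V = 2·14 = 28, E = 3·14 = 42, F = 14 + 2 = 16.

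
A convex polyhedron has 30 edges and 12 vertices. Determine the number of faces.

20

Here V − E + F = 2.
F = 2 − V + E = 2 − 12 + 30 = 20.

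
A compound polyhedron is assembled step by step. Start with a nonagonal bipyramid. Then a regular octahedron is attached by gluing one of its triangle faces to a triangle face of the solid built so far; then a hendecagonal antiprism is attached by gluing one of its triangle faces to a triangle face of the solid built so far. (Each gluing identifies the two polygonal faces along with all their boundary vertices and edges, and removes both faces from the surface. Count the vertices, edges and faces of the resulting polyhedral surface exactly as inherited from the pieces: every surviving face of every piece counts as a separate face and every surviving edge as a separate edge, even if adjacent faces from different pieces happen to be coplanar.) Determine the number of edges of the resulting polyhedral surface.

77

A nonagonal bipyramid: V=11, E=27, F=18.
Attach a regular octahedron (V=6, E=12, F=8) along a 3-gon: merge 3 vertices and 3 edges, delete both glued faces → V=14, E=36, F=24.
Attach a hendecagonal antiprism (V=22, E=44, F=24) along a 3-gon: merge 3 vertices and 3 edges, delete both glued faces → V=33, E=77, F=46.
Check: V − E + F = 33 − 77 + 46 = 2.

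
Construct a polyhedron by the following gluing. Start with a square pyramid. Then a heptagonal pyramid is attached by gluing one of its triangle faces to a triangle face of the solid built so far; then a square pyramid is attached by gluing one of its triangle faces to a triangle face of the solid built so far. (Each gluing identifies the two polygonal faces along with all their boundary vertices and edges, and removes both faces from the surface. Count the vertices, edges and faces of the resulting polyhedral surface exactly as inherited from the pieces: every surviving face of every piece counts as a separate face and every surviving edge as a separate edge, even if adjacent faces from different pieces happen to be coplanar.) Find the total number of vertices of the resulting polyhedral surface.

12

A square pyramid: V=5, E=8, F=5.
Attach a heptagonal pyramid (V=8, E=14, F=8) along a 3-gon: merge 3 vertices and 3 edges, delete both glued faces → V=10, E=19, F=11.
Attach a square pyramid (V=5, E=8, F=5) along a 3-gon: merge 3 vertices and 3 edges, delete both glued faces → V=12, E=24, F=14.
Check: V − E + F = 12 − 24 + 14 = 2.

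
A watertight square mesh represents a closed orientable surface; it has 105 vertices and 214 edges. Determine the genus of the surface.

2

Every face is a square and each edge borders two faces, so 4F = 2·214, giving F = 107.
χ = V − E + F = 105 − 214 + 107 = -2.
For a closed orientable surface χ = 2 − 2g, so g = (2 − (-2))/2 = 2.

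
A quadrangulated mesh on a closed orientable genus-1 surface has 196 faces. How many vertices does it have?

χ = 2 − 2·1 = 0, and every face is a square so 4F = 2E.
E = 4·196/2 = 392. Then V = 0 + E − F = 0 + 392 − 196 = 196.

196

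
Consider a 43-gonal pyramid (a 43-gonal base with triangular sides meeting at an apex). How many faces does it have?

A pyramid on an n-gon base has one n-gon and n triangles: V = 43 + 1 = 44, E = 2·43 = 86, F = 43 + 1 = 44.

44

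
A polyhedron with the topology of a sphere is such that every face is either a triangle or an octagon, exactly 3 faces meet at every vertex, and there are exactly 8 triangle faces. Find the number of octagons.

Let x be the number of octagons; then F = 8 + x.
Edge–face incidences: 2E = 3·8 + 8·x = 24 + 8x.
Every vertex has degree 3, so 3V = 2E.
Euler: V − E + F = 2 ⇒ (2E)/3 − E + (8 + x) = 2.
Multiply by 6: 2·(2E) − 3·(2E) + 6·(8 + x) = 12, i.e. 48 + 6x − (24 + 8x) = 12.
Collecting terms: −2x + 24 = 12, so −2x = −12, so x = 6.
Then 2E = 24 + 8·6 = 72, so E = 36, V = 2E/3 = 24, F = 8 + 6 = 14.

6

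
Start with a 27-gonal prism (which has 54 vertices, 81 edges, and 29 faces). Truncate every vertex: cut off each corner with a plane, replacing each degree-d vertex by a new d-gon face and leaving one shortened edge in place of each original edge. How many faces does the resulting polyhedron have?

83

Truncation replaces each original edge-end by a new vertex, so V′ = 2E = 162.
Each original edge survives, and each old vertex of degree d contributes d new edges; summing degrees gives Σd = 2E, so E′ = E + 2E = 3E = 243.
Each original face survives and each original vertex becomes one new face: F′ = F + V = 83.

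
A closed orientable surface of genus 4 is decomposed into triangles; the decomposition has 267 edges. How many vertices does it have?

83

χ = 2 − 2·4 = -6, and every face is a triangle so 3F = 2E.
F = 2E/3 = 178. Then V = -6 + E − F = -6 + 267 − 178 = 83.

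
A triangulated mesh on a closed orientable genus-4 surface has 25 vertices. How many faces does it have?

62

χ = 2 − 2·4 = -6, and every face is a triangle so 3F = 2E.
V − E + F = -6 with E = 3F/2 gives 25 − (3/2 − 1)·F = -6, so F = 62 and E = 93.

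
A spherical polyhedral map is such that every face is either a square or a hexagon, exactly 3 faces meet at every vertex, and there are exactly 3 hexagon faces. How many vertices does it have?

Let x be the number of squares; then F = 3 + x.
Edge–face incidences: 2E = 6·3 + 4·x = 18 + 4x.
Every vertex has degree 3, so 3V = 2E.
Euler: V − E + F = 2 ⇒ (2E)/3 − E + (3 + x) = 2.
Multiply by 6: 2·(2E) − 3·(2E) + 6·(3 + x) = 12, i.e. 18 + 6x − (18 + 4x) = 12.
Collecting terms: 2x = 12, so x = 6.
Then 2E = 18 + 4·6 = 42, so E = 21, V = 2E/3 = 14, F = 3 + 6 = 9.

14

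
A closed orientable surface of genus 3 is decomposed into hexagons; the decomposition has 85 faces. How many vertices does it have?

χ = 2 − 2·3 = -4, and every face is a hexagon so 6F = 2E.
E = 6·85/2 = 255. Then V = -4 + E − F = -4 + 255 − 85 = 166.

166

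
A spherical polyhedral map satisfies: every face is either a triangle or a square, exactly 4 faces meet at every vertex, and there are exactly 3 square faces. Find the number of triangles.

Let x be the number of triangles; then F = 3 + x.
Edge–face incidences: 2E = 4·3 + 3·x = 12 + 3x.
Every vertex has degree 4, so 4V = 2E.
Euler: V − E + F = 2 ⇒ (2E)/4 − E + (3 + x) = 2.
Multiply by 8: 2·(2E) − 4·(2E) + 8·(3 + x) = 16, i.e. 24 + 8x − 2·(12 + 3x) = 16.
Collecting terms: 2x = 16, so x = 8.
Then 2E = 12 + 3·8 = 36, so E = 18, V = 2E/4 = 9, F = 3 + 8 = 11.

8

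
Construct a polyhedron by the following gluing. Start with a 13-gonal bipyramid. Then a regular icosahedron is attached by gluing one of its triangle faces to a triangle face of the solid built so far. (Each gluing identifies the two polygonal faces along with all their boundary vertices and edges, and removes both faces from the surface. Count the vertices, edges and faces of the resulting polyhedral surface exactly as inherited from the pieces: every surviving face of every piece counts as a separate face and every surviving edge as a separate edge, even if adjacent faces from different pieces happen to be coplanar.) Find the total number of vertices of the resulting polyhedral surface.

A 13-gonal bipyramid: V=15, E=39, F=26.
Attach a regular icosahedron (V=12, E=30, F=20) along a 3-gon: merge 3 vertices and 3 edges, delete both glued faces → V=24, E=66, F=44.
Check: V − E + F = 24 − 66 + 44 = 2.

24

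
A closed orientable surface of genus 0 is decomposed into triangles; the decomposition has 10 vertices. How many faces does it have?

χ = 2 − 2·0 = 2, and every face is a triangle so 3F = 2E.
V − E + F = 2 with E = 3F/2 gives 10 − (3/2 − 1)·F = 2, so F = 16 and E = 24.

16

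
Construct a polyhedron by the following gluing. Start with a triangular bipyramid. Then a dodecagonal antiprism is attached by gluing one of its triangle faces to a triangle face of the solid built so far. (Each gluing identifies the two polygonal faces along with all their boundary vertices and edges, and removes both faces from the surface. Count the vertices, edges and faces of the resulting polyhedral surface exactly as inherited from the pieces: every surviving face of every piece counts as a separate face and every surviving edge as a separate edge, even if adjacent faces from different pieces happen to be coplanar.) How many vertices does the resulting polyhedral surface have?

A triangular bipyramid: V=5, E=9, F=6.
Attach a dodecagonal antiprism (V=24, E=48, F=26) along a 3-gon: merge 3 vertices and 3 edges, delete both glued faces → V=26, E=54, F=30.
Check: V − E + F = 26 − 54 + 30 = 2.

26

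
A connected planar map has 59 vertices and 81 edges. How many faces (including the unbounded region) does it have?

24

Euler's formula for a connected plane graph: V − E + F = 2, so F = 2 − 59 + 81 = 24.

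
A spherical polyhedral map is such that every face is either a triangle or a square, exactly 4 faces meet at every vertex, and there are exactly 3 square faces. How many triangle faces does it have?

8

Let x be the number of triangles; then F = 3 + x.
Edge–face incidences: 2E = 4·3 + 3·x = 12 + 3x.
Every vertex has degree 4, so 4V = 2E.
Euler: V − E + F = 2 ⇒ (2E)/4 − E + (3 + x) = 2.
Multiply by 8: 2·(2E) − 4·(2E) + 8·(3 + x) = 16, i.e. 24 + 8x − 2·(12 + 3x) = 16.
Collecting terms: 2x = 16, so x = 8.
Then 2E = 12 + 3·8 = 36, so E = 18, V = 2E/4 = 9, F = 3 + 8 = 11.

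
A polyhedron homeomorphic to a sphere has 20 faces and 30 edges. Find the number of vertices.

12

Here V − E + F = 2.
V = 2 + E − F = 2 + 30 − 20 = 12.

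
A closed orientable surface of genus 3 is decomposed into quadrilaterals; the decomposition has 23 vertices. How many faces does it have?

27

χ = 2 − 2·3 = -4, and every face is a square so 4F = 2E.
V − E + F = -4 with E = 4F/2 gives 23 − (4/2 − 1)·F = -4, so F = 27 and E = 54.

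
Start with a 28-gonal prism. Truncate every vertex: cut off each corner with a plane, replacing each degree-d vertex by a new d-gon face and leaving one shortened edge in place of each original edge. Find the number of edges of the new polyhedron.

252

The base solid has V = 56, E = 84, F = 30.
Truncation replaces each original edge-end by a new vertex, so V′ = 2E = 168.
Each original edge survives, and each old vertex of degree d contributes d new edges; summing degrees gives Σd = 2E, so E′ = E + 2E = 3E = 252.
Each original face survives and each original vertex becomes one new face: F′ = F + V = 86.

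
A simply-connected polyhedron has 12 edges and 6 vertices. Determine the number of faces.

8

Here V − E + F = 2.
F = 2 − V + E = 2 − 6 + 12 = 8.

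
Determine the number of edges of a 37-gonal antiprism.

148

An antiprism on an n-gon has two n-gon caps and 2n triangles: V = 2·37 = 74, E = 4·37 = 148, F = 2·37 + 2 = 76.
Check: V − E + F = 74 − 148 + 76 = 2.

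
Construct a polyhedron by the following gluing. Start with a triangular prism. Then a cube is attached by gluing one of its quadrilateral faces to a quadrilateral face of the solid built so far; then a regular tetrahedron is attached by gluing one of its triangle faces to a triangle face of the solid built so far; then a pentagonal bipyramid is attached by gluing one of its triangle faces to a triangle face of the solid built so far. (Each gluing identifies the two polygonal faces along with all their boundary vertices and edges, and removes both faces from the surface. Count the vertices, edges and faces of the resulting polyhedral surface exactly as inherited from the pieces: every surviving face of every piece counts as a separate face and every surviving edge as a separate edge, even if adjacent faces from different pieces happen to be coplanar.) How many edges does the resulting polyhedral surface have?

A triangular prism: V=6, E=9, F=5.
Attach a cube (V=8, E=12, F=6) along a 4-gon: merge 4 vertices and 4 edges, delete both glued faces → V=10, E=17, F=9.
Attach a regular tetrahedron (V=4, E=6, F=4) along a 3-gon: merge 3 vertices and 3 edges, delete both glued faces → V=11, E=20, F=11.
Attach a pentagonal bipyramid (V=7, E=15, F=10) along a 3-gon: merge 3 vertices and 3 edges, delete both glued faces → V=15, E=32, F=19.
Check: V − E + F = 15 − 32 + 19 = 2.

32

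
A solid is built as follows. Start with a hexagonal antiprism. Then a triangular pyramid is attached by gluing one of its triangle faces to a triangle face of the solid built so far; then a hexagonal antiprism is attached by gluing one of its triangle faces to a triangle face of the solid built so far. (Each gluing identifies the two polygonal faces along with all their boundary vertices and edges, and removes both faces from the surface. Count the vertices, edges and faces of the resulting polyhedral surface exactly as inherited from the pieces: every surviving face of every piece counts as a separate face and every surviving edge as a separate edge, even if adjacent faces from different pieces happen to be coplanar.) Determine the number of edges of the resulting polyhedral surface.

A hexagonal antiprism: V=12, E=24, F=14.
Attach a triangular pyramid (V=4, E=6, F=4) along a 3-gon: merge 3 vertices and 3 edges, delete both glued faces → V=13, E=27, F=16.
Attach a hexagonal antiprism (V=12, E=24, F=14) along a 3-gon: merge 3 vertices and 3 edges, delete both glued faces → V=22, E=48, F=28.
Check: V − E + F = 22 − 48 + 28 = 2.

48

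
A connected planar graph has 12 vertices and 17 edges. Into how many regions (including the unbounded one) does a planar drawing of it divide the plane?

Euler's formula for a connected plane graph: V − E + F = 2, so F = 2 − 12 + 17 = 7.

7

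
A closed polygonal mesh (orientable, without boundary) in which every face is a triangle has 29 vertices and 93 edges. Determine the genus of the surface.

Every face is a triangle and each edge borders two faces, so 3F = 2·93, giving F = 62.
χ = V − E + F = 29 − 93 + 62 = -2.
For a closed orientable surface χ = 2 − 2g, so g = (2 − (-2))/2 = 2.

2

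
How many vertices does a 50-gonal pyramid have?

51

A pyramid on an n-gon base has one n-gon and n triangles: V = 50 + 1 = 51, E = 2·50 = 100, F = 50 + 1 = 51.
Check: V − E + F = 51 − 100 + 51 = 2.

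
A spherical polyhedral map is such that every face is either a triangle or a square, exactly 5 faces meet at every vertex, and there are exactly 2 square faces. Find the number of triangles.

24

Let x be the number of triangles; then F = 2 + x.
Edge–face incidences: 2E = 4·2 + 3·x = 8 + 3x.
Every vertex has degree 5, so 5V = 2E.
Euler: V − E + F = 2 ⇒ (2E)/5 − E + (2 + x) = 2.
Multiply by 10: 2·(2E) − 5·(2E) + 10·(2 + x) = 20, i.e. 20 + 10x − 3·(8 + 3x) = 20.
Collecting terms: x − 4 = 20, so x = 24.
Then 2E = 8 + 3·24 = 80, so E = 40, V = 2E/5 = 16, F = 2 + 24 = 26.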